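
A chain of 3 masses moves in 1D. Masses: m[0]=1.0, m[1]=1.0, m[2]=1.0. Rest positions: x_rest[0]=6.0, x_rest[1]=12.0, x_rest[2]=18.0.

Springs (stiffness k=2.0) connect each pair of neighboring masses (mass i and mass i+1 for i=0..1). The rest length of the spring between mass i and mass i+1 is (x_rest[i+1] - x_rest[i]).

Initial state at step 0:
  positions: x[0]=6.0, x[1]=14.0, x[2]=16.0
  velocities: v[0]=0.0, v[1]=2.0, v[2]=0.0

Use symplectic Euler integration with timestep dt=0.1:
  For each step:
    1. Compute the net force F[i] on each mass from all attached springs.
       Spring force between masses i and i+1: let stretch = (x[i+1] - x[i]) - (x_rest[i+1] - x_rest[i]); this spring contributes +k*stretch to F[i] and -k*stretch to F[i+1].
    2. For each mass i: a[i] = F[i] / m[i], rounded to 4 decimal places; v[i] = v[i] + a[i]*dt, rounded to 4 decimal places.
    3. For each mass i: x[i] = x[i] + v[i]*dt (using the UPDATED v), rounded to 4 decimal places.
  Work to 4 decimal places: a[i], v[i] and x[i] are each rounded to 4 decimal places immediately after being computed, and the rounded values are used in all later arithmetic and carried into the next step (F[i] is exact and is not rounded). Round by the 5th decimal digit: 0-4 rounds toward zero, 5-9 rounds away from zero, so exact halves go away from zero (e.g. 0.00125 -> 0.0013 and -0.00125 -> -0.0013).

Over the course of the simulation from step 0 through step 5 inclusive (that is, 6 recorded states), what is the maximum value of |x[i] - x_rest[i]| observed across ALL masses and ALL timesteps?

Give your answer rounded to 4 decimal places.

Answer: 2.0800

Derivation:
Step 0: x=[6.0000 14.0000 16.0000] v=[0.0000 2.0000 0.0000]
Step 1: x=[6.0400 14.0800 16.0800] v=[0.4000 0.8000 0.8000]
Step 2: x=[6.1208 14.0392 16.2400] v=[0.8080 -0.4080 1.6000]
Step 3: x=[6.2400 13.8841 16.4760] v=[1.1917 -1.5515 2.3598]
Step 4: x=[6.3921 13.6279 16.7801] v=[1.5205 -2.5619 3.0414]
Step 5: x=[6.5689 13.2900 17.1412] v=[1.7677 -3.3786 3.6110]
Max displacement = 2.0800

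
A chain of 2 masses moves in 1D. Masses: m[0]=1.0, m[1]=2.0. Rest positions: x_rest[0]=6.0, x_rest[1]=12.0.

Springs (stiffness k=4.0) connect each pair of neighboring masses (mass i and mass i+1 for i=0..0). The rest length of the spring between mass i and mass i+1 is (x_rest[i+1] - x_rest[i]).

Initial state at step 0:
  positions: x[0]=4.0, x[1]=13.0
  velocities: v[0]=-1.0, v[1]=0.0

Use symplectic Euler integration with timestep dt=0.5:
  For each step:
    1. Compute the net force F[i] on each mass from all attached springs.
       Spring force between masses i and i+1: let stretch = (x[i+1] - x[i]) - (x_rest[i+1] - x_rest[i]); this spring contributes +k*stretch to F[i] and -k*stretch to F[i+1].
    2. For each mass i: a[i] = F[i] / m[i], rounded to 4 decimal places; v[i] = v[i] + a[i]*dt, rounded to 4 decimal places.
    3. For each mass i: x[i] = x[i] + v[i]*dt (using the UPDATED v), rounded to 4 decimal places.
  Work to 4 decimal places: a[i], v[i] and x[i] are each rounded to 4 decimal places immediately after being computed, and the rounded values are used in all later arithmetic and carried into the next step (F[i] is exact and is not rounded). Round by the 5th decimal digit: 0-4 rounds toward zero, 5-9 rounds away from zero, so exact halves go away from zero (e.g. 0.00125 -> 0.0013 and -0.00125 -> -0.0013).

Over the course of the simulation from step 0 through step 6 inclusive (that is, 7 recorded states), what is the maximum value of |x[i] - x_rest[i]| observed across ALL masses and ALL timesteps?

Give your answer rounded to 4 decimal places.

Step 0: x=[4.0000 13.0000] v=[-1.0000 0.0000]
Step 1: x=[6.5000 11.5000] v=[5.0000 -3.0000]
Step 2: x=[8.0000 10.5000] v=[3.0000 -2.0000]
Step 3: x=[6.0000 11.2500] v=[-4.0000 1.5000]
Step 4: x=[3.2500 12.3750] v=[-5.5000 2.2500]
Step 5: x=[3.6250 11.9375] v=[0.7500 -0.8750]
Step 6: x=[6.3125 10.3438] v=[5.3750 -3.1875]
Max displacement = 2.7500

Answer: 2.7500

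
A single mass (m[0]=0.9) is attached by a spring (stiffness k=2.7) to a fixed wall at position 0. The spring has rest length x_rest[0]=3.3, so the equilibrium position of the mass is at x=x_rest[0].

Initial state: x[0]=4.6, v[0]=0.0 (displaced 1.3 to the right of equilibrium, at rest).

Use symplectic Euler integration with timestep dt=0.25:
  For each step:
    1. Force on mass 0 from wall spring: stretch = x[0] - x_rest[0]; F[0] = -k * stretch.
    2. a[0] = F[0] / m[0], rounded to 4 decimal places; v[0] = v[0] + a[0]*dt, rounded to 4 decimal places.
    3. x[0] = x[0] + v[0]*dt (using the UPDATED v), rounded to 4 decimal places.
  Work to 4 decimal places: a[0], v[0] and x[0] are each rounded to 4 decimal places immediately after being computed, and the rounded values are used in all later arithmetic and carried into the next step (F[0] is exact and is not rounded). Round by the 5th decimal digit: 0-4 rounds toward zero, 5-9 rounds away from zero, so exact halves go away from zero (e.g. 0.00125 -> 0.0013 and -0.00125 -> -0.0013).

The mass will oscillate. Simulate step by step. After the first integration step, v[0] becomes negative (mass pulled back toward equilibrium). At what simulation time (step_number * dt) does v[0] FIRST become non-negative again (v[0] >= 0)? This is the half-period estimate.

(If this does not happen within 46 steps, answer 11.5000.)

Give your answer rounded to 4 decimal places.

Step 0: x=[4.6000] v=[0.0000]
Step 1: x=[4.3563] v=[-0.9750]
Step 2: x=[3.9145] v=[-1.7672]
Step 3: x=[3.3575] v=[-2.2281]
Step 4: x=[2.7897] v=[-2.2712]
Step 5: x=[2.3176] v=[-1.8885]
Step 6: x=[2.0297] v=[-1.1517]
Step 7: x=[1.9800] v=[-0.1990]
Step 8: x=[2.1778] v=[0.7910]
First v>=0 after going negative at step 8, time=2.0000

Answer: 2.0000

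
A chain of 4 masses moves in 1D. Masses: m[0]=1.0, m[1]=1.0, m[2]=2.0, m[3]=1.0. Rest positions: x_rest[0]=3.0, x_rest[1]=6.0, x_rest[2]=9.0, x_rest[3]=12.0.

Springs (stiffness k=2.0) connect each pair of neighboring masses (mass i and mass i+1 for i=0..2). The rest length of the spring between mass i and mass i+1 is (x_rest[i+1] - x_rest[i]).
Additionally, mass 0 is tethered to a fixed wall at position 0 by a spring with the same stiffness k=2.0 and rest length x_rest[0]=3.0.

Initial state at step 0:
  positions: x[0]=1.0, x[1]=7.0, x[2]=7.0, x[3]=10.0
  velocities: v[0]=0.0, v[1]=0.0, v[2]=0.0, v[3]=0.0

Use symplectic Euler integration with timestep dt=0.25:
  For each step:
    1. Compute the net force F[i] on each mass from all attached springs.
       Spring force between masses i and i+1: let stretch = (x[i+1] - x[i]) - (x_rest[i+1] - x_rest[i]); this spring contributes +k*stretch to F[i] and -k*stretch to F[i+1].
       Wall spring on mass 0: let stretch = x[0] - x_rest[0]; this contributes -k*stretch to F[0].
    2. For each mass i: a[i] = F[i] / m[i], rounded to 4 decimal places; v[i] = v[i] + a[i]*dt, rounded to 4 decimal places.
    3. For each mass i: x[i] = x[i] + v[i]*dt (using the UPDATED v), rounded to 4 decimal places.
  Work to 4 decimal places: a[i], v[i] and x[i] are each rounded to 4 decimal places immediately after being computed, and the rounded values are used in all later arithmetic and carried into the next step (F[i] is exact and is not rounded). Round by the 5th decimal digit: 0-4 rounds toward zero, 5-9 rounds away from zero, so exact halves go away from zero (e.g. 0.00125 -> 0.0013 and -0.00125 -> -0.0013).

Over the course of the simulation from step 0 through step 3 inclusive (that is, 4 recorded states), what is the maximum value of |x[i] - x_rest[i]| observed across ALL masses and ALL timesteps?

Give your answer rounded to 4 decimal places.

Step 0: x=[1.0000 7.0000 7.0000 10.0000] v=[0.0000 0.0000 0.0000 0.0000]
Step 1: x=[1.6250 6.2500 7.1875 10.0000] v=[2.5000 -3.0000 0.7500 0.0000]
Step 2: x=[2.6250 5.0391 7.4922 10.0235] v=[4.0000 -4.8438 1.2188 0.0938]
Step 3: x=[3.5987 3.8330 7.8018 10.1056] v=[3.8946 -4.8243 1.2384 0.3282]
Max displacement = 2.1670

Answer: 2.1670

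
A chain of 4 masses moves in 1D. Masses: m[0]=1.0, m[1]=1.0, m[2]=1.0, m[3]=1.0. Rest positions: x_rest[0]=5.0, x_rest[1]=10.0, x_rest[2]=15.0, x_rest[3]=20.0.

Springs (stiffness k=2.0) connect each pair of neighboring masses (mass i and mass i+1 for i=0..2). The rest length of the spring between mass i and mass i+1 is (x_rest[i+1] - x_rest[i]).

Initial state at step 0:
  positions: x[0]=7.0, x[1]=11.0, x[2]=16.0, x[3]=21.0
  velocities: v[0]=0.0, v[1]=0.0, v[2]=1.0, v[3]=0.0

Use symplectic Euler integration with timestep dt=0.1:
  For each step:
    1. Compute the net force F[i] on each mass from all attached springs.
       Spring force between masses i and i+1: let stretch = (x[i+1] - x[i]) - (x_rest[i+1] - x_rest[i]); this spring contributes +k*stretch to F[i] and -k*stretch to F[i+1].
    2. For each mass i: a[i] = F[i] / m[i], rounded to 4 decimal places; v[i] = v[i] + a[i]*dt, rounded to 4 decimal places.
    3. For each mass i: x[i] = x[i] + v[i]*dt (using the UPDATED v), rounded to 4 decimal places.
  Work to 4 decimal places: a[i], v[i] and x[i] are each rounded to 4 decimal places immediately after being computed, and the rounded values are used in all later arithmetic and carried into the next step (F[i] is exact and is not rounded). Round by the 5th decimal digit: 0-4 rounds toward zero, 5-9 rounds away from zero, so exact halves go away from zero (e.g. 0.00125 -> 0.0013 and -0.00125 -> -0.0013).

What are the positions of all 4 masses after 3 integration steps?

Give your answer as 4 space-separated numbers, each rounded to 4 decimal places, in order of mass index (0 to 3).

Answer: 6.8840 11.1219 16.2862 21.0079

Derivation:
Step 0: x=[7.0000 11.0000 16.0000 21.0000] v=[0.0000 0.0000 1.0000 0.0000]
Step 1: x=[6.9800 11.0200 16.1000 21.0000] v=[-0.2000 0.2000 1.0000 0.0000]
Step 2: x=[6.9408 11.0608 16.1964 21.0020] v=[-0.3920 0.4080 0.9640 0.0200]
Step 3: x=[6.8840 11.1219 16.2862 21.0079] v=[-0.5680 0.6111 0.8980 0.0589]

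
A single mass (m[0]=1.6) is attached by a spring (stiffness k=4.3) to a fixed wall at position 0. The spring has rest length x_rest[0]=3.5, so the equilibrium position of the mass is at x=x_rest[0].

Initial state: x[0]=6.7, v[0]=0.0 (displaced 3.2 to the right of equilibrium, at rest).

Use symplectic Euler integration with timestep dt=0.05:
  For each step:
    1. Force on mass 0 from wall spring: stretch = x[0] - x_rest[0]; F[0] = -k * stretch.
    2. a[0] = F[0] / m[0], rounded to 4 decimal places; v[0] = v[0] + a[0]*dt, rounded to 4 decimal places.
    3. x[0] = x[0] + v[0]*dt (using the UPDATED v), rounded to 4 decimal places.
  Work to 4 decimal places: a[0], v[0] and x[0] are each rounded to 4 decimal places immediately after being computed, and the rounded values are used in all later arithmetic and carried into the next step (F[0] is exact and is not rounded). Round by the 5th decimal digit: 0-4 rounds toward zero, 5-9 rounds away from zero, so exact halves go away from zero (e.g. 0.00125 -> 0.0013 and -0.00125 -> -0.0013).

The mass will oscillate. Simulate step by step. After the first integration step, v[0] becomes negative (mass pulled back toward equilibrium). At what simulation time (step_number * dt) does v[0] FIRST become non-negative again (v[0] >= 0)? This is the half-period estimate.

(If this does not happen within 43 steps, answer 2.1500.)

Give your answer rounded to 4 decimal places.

Answer: 1.9500

Derivation:
Step 0: x=[6.7000] v=[0.0000]
Step 1: x=[6.6785] v=[-0.4300]
Step 2: x=[6.6356] v=[-0.8571]
Step 3: x=[6.5717] v=[-1.2784]
Step 4: x=[6.4871] v=[-1.6912]
Step 5: x=[6.3825] v=[-2.0926]
Step 6: x=[6.2585] v=[-2.4799]
Step 7: x=[6.1160] v=[-2.8506]
Step 8: x=[5.9559] v=[-3.2021]
Step 9: x=[5.7793] v=[-3.5321]
Step 10: x=[5.5874] v=[-3.8384]
Step 11: x=[5.3815] v=[-4.1189]
Step 12: x=[5.1629] v=[-4.3717]
Step 13: x=[4.9331] v=[-4.5952]
Step 14: x=[4.6937] v=[-4.7878]
Step 15: x=[4.4463] v=[-4.9482]
Step 16: x=[4.1925] v=[-5.0754]
Step 17: x=[3.9341] v=[-5.1685]
Step 18: x=[3.6728] v=[-5.2268]
Step 19: x=[3.4103] v=[-5.2500]
Step 20: x=[3.1484] v=[-5.2379]
Step 21: x=[2.8889] v=[-5.1907]
Step 22: x=[2.6335] v=[-5.1086]
Step 23: x=[2.3839] v=[-4.9922]
Step 24: x=[2.1418] v=[-4.8422]
Step 25: x=[1.9088] v=[-4.6597]
Step 26: x=[1.6865] v=[-4.4459]
Step 27: x=[1.4764] v=[-4.2022]
Step 28: x=[1.2799] v=[-3.9303]
Step 29: x=[1.0983] v=[-3.6320]
Step 30: x=[0.9328] v=[-3.3093]
Step 31: x=[0.7846] v=[-2.9643]
Step 32: x=[0.6546] v=[-2.5994]
Step 33: x=[0.5437] v=[-2.2171]
Step 34: x=[0.4527] v=[-1.8198]
Step 35: x=[0.3822] v=[-1.4103]
Step 36: x=[0.3326] v=[-0.9913]
Step 37: x=[0.3043] v=[-0.5657]
Step 38: x=[0.2975] v=[-0.1363]
Step 39: x=[0.3122] v=[0.2940]
First v>=0 after going negative at step 39, time=1.9500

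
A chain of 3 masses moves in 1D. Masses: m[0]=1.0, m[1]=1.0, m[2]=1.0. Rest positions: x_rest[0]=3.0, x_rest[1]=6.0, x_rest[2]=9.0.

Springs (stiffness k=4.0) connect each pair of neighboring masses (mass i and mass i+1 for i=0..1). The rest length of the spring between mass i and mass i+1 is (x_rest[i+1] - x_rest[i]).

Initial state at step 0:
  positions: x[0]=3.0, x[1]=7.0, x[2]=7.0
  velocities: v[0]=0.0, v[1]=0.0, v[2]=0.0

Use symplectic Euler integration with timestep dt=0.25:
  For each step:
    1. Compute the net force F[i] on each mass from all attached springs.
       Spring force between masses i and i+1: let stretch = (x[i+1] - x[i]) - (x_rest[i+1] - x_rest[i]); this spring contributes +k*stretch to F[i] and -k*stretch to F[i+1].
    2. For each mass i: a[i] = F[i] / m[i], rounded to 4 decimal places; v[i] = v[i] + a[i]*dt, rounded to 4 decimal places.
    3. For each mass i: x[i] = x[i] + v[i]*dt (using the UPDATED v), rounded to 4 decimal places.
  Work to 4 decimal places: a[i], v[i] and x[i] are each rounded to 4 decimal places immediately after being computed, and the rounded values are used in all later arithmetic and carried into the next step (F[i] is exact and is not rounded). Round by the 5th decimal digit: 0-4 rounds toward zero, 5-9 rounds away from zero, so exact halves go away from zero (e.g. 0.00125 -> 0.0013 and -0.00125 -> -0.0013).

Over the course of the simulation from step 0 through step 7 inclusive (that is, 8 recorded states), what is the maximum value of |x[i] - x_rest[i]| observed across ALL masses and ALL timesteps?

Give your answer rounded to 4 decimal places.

Answer: 2.0178

Derivation:
Step 0: x=[3.0000 7.0000 7.0000] v=[0.0000 0.0000 0.0000]
Step 1: x=[3.2500 6.0000 7.7500] v=[1.0000 -4.0000 3.0000]
Step 2: x=[3.4375 4.7500 8.8125] v=[0.7500 -5.0000 4.2500]
Step 3: x=[3.2031 4.1875 9.6094] v=[-0.9375 -2.2500 3.1875]
Step 4: x=[2.4648 4.7344 9.8008] v=[-2.9531 2.1875 0.7656]
Step 5: x=[1.5439 5.9805 9.4756] v=[-3.6835 4.9843 -1.3008]
Step 6: x=[0.9822 6.9912 9.0266] v=[-2.2469 4.0428 -1.7959]
Step 7: x=[1.1727 7.0085 8.8188] v=[0.7621 0.0692 -0.8313]
Max displacement = 2.0178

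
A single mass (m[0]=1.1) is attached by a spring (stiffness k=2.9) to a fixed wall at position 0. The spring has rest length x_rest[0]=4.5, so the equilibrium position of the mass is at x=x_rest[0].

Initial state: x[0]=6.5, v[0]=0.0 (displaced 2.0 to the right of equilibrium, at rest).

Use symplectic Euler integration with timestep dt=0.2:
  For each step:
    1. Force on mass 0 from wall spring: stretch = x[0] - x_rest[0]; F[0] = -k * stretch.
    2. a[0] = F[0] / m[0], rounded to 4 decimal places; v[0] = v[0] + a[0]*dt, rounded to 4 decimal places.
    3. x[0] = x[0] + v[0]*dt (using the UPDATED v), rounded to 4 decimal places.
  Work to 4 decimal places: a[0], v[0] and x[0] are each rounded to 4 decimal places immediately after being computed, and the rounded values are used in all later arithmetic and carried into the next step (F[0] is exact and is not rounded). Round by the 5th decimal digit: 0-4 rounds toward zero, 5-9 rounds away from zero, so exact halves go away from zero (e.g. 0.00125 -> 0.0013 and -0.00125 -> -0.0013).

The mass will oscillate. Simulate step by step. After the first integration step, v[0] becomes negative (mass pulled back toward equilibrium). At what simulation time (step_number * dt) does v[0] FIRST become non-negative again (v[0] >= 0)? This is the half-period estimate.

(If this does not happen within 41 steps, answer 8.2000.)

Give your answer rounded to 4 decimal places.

Answer: 2.0000

Derivation:
Step 0: x=[6.5000] v=[0.0000]
Step 1: x=[6.2891] v=[-1.0545]
Step 2: x=[5.8895] v=[-1.9978]
Step 3: x=[5.3434] v=[-2.7304]
Step 4: x=[4.7084] v=[-3.1751]
Step 5: x=[4.0514] v=[-3.2850]
Step 6: x=[3.4417] v=[-3.0485]
Step 7: x=[2.9436] v=[-2.4905]
Step 8: x=[2.6096] v=[-1.6699]
Step 9: x=[2.4750] v=[-0.6731]
Step 10: x=[2.5539] v=[0.3946]
First v>=0 after going negative at step 10, time=2.0000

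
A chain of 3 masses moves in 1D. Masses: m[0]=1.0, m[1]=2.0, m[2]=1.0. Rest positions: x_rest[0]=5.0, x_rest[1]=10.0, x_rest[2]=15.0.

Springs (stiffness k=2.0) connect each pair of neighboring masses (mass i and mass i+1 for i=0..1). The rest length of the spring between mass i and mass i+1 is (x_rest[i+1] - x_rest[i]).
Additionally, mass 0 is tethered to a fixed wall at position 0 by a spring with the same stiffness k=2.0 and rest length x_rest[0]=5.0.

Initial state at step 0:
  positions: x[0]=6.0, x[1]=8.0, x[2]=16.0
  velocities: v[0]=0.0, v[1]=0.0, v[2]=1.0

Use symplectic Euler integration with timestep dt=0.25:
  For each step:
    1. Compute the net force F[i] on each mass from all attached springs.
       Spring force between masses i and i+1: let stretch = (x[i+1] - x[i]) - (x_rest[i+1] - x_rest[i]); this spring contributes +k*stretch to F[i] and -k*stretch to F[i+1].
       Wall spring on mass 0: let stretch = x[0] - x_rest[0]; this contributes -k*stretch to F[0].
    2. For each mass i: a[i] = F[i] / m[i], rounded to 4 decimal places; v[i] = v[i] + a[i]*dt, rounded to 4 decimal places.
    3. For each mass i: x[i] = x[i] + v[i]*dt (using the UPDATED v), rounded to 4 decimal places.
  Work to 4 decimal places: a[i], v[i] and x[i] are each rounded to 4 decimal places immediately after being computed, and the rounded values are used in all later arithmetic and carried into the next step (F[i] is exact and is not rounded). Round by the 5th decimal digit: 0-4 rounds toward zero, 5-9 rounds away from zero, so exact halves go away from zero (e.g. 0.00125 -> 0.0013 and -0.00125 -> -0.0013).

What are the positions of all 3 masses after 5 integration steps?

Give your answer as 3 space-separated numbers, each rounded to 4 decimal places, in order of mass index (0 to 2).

Answer: 3.1433 11.0533 13.7697

Derivation:
Step 0: x=[6.0000 8.0000 16.0000] v=[0.0000 0.0000 1.0000]
Step 1: x=[5.5000 8.3750 15.8750] v=[-2.0000 1.5000 -0.5000]
Step 2: x=[4.6719 9.0391 15.4375] v=[-3.3125 2.6563 -1.7500]
Step 3: x=[3.8057 9.8301 14.8252] v=[-3.4649 3.1641 -2.4492]
Step 4: x=[3.2168 10.5568 14.2135] v=[-2.3556 2.9068 -2.4468]
Step 5: x=[3.1433 11.0533 13.7697] v=[-0.2940 1.9860 -1.7752]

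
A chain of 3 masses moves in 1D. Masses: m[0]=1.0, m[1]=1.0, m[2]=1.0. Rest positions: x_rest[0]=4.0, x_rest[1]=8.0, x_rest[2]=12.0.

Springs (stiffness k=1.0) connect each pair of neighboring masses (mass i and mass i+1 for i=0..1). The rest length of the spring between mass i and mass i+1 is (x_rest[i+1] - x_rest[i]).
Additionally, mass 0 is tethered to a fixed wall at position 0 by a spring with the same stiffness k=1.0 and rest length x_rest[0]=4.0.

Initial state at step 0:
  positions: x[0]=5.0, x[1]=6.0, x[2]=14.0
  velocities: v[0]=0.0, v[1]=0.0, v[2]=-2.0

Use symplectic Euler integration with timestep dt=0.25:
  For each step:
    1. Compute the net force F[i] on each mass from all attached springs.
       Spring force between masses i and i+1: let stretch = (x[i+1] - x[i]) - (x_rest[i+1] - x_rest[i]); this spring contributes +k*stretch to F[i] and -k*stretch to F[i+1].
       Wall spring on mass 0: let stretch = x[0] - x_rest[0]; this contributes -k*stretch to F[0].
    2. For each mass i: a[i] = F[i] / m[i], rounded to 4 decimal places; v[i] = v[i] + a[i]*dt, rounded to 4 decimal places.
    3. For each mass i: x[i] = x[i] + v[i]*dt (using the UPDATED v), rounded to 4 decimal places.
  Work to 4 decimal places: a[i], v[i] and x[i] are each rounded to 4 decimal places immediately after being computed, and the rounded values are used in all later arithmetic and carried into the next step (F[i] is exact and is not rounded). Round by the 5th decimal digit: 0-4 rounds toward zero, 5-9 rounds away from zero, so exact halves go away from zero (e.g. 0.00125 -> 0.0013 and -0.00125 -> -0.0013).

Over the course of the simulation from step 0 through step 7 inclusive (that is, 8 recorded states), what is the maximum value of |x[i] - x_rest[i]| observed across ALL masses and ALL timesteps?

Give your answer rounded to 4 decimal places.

Step 0: x=[5.0000 6.0000 14.0000] v=[0.0000 0.0000 -2.0000]
Step 1: x=[4.7500 6.4375 13.2500] v=[-1.0000 1.7500 -3.0000]
Step 2: x=[4.3086 7.1953 12.3242] v=[-1.7656 3.0313 -3.7031]
Step 3: x=[3.7783 8.0933 11.3279] v=[-2.1211 3.5919 -3.9853]
Step 4: x=[3.2816 8.9238 10.3794] v=[-1.9869 3.3218 -3.7940]
Step 5: x=[2.9324 9.4926 9.5899] v=[-1.3968 2.2752 -3.1579]
Step 6: x=[2.8099 9.6575 9.0444] v=[-0.4899 0.6595 -2.1822]
Step 7: x=[2.9398 9.3561 8.7872] v=[0.5195 -1.2057 -1.0289]
Max displacement = 3.2128

Answer: 3.2128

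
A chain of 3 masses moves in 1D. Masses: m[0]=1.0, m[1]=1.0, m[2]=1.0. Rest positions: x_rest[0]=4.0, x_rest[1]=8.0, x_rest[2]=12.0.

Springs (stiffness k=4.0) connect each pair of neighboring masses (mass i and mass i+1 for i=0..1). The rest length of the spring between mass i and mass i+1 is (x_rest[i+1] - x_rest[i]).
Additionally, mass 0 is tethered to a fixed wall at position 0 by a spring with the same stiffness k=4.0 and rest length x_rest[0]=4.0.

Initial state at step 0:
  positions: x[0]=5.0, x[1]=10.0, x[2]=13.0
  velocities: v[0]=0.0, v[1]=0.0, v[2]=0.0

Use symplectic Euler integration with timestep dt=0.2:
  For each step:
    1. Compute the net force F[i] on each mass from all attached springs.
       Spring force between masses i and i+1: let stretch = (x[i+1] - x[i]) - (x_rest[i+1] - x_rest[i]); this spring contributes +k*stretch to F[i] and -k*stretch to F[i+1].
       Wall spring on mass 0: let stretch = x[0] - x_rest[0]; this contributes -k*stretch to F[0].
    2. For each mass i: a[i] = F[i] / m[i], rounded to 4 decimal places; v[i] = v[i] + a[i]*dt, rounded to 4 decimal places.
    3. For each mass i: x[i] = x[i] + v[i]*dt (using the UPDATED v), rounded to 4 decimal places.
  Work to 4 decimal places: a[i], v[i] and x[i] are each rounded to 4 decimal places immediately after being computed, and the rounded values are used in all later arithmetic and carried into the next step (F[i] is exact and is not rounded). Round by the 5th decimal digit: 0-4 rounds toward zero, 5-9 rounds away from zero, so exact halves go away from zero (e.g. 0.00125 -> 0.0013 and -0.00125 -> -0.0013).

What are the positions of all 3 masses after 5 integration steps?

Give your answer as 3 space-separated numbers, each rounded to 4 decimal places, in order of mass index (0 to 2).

Step 0: x=[5.0000 10.0000 13.0000] v=[0.0000 0.0000 0.0000]
Step 1: x=[5.0000 9.6800 13.1600] v=[0.0000 -1.6000 0.8000]
Step 2: x=[4.9488 9.1680 13.4032] v=[-0.2560 -2.5600 1.2160]
Step 3: x=[4.7809 8.6586 13.6088] v=[-0.8397 -2.5472 1.0278]
Step 4: x=[4.4684 8.3208 13.6623] v=[-1.5623 -1.6892 0.2676]
Step 5: x=[4.0574 8.2212 13.5012] v=[-2.0551 -0.4979 -0.8056]

Answer: 4.0574 8.2212 13.5012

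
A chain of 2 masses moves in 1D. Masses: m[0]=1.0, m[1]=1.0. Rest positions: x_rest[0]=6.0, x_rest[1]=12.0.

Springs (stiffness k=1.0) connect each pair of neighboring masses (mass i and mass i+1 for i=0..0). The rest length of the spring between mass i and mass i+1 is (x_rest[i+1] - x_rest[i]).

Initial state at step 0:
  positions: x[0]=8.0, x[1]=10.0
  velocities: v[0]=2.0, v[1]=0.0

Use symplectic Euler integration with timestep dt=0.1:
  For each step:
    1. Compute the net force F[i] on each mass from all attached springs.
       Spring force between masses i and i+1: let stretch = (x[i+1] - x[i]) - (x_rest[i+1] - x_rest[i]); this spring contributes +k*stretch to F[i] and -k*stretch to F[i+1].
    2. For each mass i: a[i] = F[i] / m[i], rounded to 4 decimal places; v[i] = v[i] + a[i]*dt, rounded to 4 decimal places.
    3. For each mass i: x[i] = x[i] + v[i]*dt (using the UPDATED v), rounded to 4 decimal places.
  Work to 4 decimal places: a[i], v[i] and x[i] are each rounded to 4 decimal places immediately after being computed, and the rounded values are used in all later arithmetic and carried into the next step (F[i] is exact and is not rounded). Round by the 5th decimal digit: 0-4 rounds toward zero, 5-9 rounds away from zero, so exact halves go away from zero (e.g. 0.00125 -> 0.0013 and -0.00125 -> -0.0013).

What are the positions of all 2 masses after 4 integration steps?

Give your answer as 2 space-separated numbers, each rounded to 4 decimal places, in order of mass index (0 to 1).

Step 0: x=[8.0000 10.0000] v=[2.0000 0.0000]
Step 1: x=[8.1600 10.0400] v=[1.6000 0.4000]
Step 2: x=[8.2788 10.1212] v=[1.1880 0.8120]
Step 3: x=[8.3560 10.2440] v=[0.7722 1.2278]
Step 4: x=[8.3921 10.4079] v=[0.3610 1.6390]

Answer: 8.3921 10.4079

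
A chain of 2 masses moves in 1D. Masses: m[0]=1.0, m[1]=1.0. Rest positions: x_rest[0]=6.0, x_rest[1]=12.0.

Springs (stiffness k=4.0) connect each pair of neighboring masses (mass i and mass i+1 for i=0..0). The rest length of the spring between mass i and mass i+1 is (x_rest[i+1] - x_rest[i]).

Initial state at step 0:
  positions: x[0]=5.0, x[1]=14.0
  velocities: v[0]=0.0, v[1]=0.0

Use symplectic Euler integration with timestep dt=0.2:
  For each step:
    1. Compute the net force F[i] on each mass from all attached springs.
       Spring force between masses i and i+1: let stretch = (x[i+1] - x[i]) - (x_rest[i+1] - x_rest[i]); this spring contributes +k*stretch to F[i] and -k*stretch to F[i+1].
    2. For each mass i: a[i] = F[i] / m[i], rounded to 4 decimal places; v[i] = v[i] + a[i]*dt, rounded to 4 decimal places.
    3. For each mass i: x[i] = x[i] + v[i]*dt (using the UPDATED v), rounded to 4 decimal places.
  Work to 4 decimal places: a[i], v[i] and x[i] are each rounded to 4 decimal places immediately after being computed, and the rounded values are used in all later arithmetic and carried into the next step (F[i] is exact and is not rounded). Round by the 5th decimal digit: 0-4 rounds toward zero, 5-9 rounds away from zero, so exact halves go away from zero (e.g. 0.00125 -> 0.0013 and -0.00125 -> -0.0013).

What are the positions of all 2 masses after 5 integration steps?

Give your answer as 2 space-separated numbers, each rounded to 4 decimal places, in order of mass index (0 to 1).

Step 0: x=[5.0000 14.0000] v=[0.0000 0.0000]
Step 1: x=[5.4800 13.5200] v=[2.4000 -2.4000]
Step 2: x=[6.2864 12.7136] v=[4.0320 -4.0320]
Step 3: x=[7.1612 11.8388] v=[4.3738 -4.3738]
Step 4: x=[7.8244 11.1756] v=[3.3159 -3.3159]
Step 5: x=[8.0638 10.9362] v=[1.1969 -1.1969]

Answer: 8.0638 10.9362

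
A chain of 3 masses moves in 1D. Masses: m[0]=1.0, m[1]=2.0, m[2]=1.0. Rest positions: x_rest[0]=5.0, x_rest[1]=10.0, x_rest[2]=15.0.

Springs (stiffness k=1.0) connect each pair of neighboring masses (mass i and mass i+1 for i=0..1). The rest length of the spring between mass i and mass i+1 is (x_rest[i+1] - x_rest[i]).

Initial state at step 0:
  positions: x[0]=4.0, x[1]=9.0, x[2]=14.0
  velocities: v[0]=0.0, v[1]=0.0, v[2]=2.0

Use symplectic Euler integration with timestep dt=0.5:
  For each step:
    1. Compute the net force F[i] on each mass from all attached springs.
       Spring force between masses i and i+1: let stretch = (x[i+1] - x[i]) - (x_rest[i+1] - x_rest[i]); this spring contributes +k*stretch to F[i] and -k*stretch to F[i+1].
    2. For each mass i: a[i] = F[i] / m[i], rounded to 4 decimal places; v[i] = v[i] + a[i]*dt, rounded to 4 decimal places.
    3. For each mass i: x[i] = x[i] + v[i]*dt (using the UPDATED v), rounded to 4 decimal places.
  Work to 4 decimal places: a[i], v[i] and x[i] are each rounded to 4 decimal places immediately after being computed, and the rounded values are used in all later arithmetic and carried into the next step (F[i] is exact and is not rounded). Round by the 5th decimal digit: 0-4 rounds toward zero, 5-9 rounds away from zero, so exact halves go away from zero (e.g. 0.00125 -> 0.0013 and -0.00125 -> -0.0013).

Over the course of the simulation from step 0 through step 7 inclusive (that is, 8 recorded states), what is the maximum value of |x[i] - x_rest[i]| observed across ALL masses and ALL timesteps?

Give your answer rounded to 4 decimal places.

Answer: 1.1058

Derivation:
Step 0: x=[4.0000 9.0000 14.0000] v=[0.0000 0.0000 2.0000]
Step 1: x=[4.0000 9.0000 15.0000] v=[0.0000 0.0000 2.0000]
Step 2: x=[4.0000 9.1250 15.7500] v=[0.0000 0.2500 1.5000]
Step 3: x=[4.0313 9.4375 16.0938] v=[0.0625 0.6250 0.6875]
Step 4: x=[4.1641 9.9063 16.0235] v=[0.2656 0.9376 -0.1407]
Step 5: x=[4.4825 10.4220 15.6739] v=[0.6367 1.0314 -0.6993]
Step 6: x=[5.0358 10.8518 15.2613] v=[1.1065 0.8595 -0.8253]
Step 7: x=[5.7931 11.1058 14.9963] v=[1.5145 0.5079 -0.5301]
Max displacement = 1.1058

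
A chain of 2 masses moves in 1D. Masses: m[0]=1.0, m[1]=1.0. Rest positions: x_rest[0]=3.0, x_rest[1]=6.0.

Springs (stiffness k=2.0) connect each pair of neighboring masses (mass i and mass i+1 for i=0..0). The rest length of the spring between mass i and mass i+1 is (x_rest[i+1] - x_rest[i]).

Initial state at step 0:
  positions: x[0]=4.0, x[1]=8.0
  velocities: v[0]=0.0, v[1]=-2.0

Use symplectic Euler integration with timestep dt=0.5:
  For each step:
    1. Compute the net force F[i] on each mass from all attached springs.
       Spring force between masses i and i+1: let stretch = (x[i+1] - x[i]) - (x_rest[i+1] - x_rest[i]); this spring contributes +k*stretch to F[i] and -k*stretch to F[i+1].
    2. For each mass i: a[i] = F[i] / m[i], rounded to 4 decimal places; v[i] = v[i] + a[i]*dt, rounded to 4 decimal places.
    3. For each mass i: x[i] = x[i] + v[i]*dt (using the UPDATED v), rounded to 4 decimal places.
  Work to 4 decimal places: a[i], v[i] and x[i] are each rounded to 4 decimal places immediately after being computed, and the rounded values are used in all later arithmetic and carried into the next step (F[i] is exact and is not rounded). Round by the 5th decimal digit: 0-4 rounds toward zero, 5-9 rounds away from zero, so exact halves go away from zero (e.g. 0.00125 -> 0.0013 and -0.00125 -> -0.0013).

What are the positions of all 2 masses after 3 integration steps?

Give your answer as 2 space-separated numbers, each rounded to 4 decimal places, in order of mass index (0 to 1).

Answer: 3.5000 5.5000

Derivation:
Step 0: x=[4.0000 8.0000] v=[0.0000 -2.0000]
Step 1: x=[4.5000 6.5000] v=[1.0000 -3.0000]
Step 2: x=[4.5000 5.5000] v=[0.0000 -2.0000]
Step 3: x=[3.5000 5.5000] v=[-2.0000 0.0000]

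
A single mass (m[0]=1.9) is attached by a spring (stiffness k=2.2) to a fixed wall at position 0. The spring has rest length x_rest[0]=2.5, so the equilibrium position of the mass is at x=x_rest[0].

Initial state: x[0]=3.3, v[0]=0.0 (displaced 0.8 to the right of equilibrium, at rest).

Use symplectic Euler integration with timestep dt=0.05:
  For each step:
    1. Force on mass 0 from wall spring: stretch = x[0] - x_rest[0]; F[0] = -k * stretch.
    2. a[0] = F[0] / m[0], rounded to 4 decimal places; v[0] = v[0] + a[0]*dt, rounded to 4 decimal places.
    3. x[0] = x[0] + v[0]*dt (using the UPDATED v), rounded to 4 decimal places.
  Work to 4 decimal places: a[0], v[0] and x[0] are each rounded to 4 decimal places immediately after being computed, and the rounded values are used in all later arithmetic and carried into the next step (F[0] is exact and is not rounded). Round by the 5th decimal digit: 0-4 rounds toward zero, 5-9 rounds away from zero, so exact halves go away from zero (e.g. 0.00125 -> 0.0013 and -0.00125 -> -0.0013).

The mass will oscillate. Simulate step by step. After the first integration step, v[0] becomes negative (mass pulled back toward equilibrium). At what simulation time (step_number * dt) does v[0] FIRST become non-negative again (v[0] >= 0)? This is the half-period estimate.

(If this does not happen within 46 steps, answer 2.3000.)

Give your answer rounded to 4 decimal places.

Answer: 2.3000

Derivation:
Step 0: x=[3.3000] v=[0.0000]
Step 1: x=[3.2977] v=[-0.0463]
Step 2: x=[3.2931] v=[-0.0925]
Step 3: x=[3.2862] v=[-0.1384]
Step 4: x=[3.2770] v=[-0.1839]
Step 5: x=[3.2656] v=[-0.2289]
Step 6: x=[3.2519] v=[-0.2732]
Step 7: x=[3.2361] v=[-0.3167]
Step 8: x=[3.2181] v=[-0.3593]
Step 9: x=[3.1981] v=[-0.4009]
Step 10: x=[3.1760] v=[-0.4413]
Step 11: x=[3.1520] v=[-0.4804]
Step 12: x=[3.1261] v=[-0.5181]
Step 13: x=[3.0984] v=[-0.5544]
Step 14: x=[3.0690] v=[-0.5890]
Step 15: x=[3.0379] v=[-0.6219]
Step 16: x=[3.0053] v=[-0.6530]
Step 17: x=[2.9712] v=[-0.6823]
Step 18: x=[2.9357] v=[-0.7096]
Step 19: x=[2.8990] v=[-0.7348]
Step 20: x=[2.8611] v=[-0.7579]
Step 21: x=[2.8222] v=[-0.7788]
Step 22: x=[2.7823] v=[-0.7975]
Step 23: x=[2.7416] v=[-0.8138]
Step 24: x=[2.7002] v=[-0.8278]
Step 25: x=[2.6582] v=[-0.8394]
Step 26: x=[2.6158] v=[-0.8486]
Step 27: x=[2.5730] v=[-0.8553]
Step 28: x=[2.5300] v=[-0.8595]
Step 29: x=[2.4869] v=[-0.8612]
Step 30: x=[2.4439] v=[-0.8604]
Step 31: x=[2.4010] v=[-0.8572]
Step 32: x=[2.3584] v=[-0.8515]
Step 33: x=[2.3162] v=[-0.8433]
Step 34: x=[2.2746] v=[-0.8327]
Step 35: x=[2.2336] v=[-0.8197]
Step 36: x=[2.1934] v=[-0.8043]
Step 37: x=[2.1541] v=[-0.7866]
Step 38: x=[2.1158] v=[-0.7666]
Step 39: x=[2.0786] v=[-0.7444]
Step 40: x=[2.0426] v=[-0.7200]
Step 41: x=[2.0079] v=[-0.6935]
Step 42: x=[1.9747] v=[-0.6650]
Step 43: x=[1.9430] v=[-0.6346]
Step 44: x=[1.9129] v=[-0.6024]
Step 45: x=[1.8845] v=[-0.5684]
Step 46: x=[1.8579] v=[-0.5328]
v[0] did not become non-negative within 46 steps; using fallback time=2.3000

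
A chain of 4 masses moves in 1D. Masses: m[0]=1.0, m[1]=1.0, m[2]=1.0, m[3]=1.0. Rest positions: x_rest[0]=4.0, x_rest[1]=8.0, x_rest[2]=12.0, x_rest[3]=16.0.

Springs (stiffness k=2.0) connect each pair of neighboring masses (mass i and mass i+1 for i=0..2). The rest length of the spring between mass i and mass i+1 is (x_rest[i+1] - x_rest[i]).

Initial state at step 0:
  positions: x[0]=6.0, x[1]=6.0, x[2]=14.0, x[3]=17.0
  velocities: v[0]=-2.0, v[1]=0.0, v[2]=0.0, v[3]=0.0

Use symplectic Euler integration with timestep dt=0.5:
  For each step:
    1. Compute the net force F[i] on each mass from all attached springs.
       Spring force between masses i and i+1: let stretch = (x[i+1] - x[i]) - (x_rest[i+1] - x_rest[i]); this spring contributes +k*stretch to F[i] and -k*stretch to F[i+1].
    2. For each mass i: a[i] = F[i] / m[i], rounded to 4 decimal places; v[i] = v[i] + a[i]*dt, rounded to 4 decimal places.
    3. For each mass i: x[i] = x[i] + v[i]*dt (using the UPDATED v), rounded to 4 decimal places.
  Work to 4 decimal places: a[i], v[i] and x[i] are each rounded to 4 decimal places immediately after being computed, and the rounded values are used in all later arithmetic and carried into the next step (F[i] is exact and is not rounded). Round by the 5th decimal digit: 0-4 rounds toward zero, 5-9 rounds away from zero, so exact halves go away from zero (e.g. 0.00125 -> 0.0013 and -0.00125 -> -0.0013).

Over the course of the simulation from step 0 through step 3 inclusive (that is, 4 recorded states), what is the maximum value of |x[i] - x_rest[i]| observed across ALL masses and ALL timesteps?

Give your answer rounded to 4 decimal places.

Answer: 3.2500

Derivation:
Step 0: x=[6.0000 6.0000 14.0000 17.0000] v=[-2.0000 0.0000 0.0000 0.0000]
Step 1: x=[3.0000 10.0000 11.5000 17.5000] v=[-6.0000 8.0000 -5.0000 1.0000]
Step 2: x=[1.5000 11.2500 11.2500 17.0000] v=[-3.0000 2.5000 -0.5000 -1.0000]
Step 3: x=[2.8750 7.6250 13.8750 15.6250] v=[2.7500 -7.2500 5.2500 -2.7500]
Max displacement = 3.2500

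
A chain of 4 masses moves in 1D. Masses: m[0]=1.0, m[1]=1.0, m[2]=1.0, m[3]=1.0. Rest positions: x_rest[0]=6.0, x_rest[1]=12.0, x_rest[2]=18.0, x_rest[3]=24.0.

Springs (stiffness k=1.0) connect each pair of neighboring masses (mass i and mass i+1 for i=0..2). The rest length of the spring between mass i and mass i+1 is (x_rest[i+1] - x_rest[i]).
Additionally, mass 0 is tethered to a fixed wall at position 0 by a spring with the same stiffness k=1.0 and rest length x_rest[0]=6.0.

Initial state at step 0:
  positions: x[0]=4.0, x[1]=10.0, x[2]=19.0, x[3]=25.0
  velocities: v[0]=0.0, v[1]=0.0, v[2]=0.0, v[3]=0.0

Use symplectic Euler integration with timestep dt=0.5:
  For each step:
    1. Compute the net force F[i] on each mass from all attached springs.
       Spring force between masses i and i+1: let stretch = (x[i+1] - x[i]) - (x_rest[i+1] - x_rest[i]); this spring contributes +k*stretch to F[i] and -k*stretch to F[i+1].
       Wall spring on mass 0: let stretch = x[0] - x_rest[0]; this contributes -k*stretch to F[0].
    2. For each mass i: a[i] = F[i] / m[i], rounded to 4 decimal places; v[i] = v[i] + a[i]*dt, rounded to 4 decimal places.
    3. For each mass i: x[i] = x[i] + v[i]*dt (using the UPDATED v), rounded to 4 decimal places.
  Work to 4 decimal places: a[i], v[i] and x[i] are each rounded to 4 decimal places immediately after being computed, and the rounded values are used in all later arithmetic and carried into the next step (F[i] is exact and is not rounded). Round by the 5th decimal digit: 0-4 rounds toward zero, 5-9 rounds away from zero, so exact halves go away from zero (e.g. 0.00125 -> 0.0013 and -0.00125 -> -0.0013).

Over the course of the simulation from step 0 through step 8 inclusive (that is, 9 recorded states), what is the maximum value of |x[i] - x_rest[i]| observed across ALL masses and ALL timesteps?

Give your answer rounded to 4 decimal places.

Answer: 2.1139

Derivation:
Step 0: x=[4.0000 10.0000 19.0000 25.0000] v=[0.0000 0.0000 0.0000 0.0000]
Step 1: x=[4.5000 10.7500 18.2500 25.0000] v=[1.0000 1.5000 -1.5000 0.0000]
Step 2: x=[5.4375 11.8125 17.3125 24.8125] v=[1.8750 2.1250 -1.8750 -0.3750]
Step 3: x=[6.6094 12.6563 16.8750 24.2500] v=[2.3438 1.6875 -0.8750 -1.1250]
Step 4: x=[7.6407 13.0430 17.2266 23.3438] v=[2.0626 0.7734 0.7032 -1.8125]
Step 5: x=[8.1124 13.1251 18.0616 22.4083] v=[0.9434 0.1641 1.6700 -1.8711]
Step 6: x=[7.8092 13.1881 18.7492 21.8861] v=[-0.6065 0.1260 1.3751 -1.0445]
Step 7: x=[6.8984 13.2967 18.8307 22.0797] v=[-1.8217 0.2171 0.1630 0.3871]
Step 8: x=[5.8625 13.1892 18.3410 22.9610] v=[-2.0718 -0.2151 -0.9795 1.7626]
Max displacement = 2.1139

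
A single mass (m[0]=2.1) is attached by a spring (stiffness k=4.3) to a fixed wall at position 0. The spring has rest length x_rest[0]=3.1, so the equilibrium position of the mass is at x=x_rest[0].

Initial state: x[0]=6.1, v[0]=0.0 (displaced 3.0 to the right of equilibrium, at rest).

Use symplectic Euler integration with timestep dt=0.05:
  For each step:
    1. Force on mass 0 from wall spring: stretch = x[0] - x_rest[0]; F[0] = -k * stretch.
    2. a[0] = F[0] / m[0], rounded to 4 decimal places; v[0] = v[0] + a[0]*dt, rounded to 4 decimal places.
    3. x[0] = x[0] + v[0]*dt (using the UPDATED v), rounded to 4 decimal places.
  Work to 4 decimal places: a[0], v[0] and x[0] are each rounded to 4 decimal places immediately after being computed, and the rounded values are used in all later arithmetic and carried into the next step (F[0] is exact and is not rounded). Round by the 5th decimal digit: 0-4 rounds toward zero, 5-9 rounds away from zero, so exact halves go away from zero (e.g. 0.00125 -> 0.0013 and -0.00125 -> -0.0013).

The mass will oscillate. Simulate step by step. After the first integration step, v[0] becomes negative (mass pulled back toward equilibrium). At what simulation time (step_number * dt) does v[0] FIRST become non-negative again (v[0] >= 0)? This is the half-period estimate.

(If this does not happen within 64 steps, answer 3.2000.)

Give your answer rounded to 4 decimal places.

Step 0: x=[6.1000] v=[0.0000]
Step 1: x=[6.0846] v=[-0.3071]
Step 2: x=[6.0540] v=[-0.6127]
Step 3: x=[6.0082] v=[-0.9151]
Step 4: x=[5.9476] v=[-1.2128]
Step 5: x=[5.8724] v=[-1.5043]
Step 6: x=[5.7830] v=[-1.7881]
Step 7: x=[5.6799] v=[-2.0628]
Step 8: x=[5.5636] v=[-2.3269]
Step 9: x=[5.4346] v=[-2.5791]
Step 10: x=[5.2937] v=[-2.8181]
Step 11: x=[5.1416] v=[-3.0427]
Step 12: x=[4.9790] v=[-3.2517]
Step 13: x=[4.8068] v=[-3.4441]
Step 14: x=[4.6259] v=[-3.6188]
Step 15: x=[4.4372] v=[-3.7750]
Step 16: x=[4.2416] v=[-3.9119]
Step 17: x=[4.0402] v=[-4.0288]
Step 18: x=[3.8339] v=[-4.1251]
Step 19: x=[3.6239] v=[-4.2002]
Step 20: x=[3.4112] v=[-4.2538]
Step 21: x=[3.1969] v=[-4.2857]
Step 22: x=[2.9821] v=[-4.2956]
Step 23: x=[2.7679] v=[-4.2835]
Step 24: x=[2.5554] v=[-4.2495]
Step 25: x=[2.3457] v=[-4.1937]
Step 26: x=[2.1399] v=[-4.1165]
Step 27: x=[1.9390] v=[-4.0182]
Step 28: x=[1.7440] v=[-3.8993]
Step 29: x=[1.5560] v=[-3.7605]
Step 30: x=[1.3759] v=[-3.6024]
Step 31: x=[1.2046] v=[-3.4259]
Step 32: x=[1.0430] v=[-3.2318]
Step 33: x=[0.8919] v=[-3.0212]
Step 34: x=[0.7521] v=[-2.7951]
Step 35: x=[0.6244] v=[-2.5547]
Step 36: x=[0.5093] v=[-2.3012]
Step 37: x=[0.4075] v=[-2.0360]
Step 38: x=[0.3195] v=[-1.7603]
Step 39: x=[0.2457] v=[-1.4756]
Step 40: x=[0.1865] v=[-1.1834]
Step 41: x=[0.1422] v=[-0.8851]
Step 42: x=[0.1131] v=[-0.5823]
Step 43: x=[0.0993] v=[-0.2765]
Step 44: x=[0.1008] v=[0.0307]
First v>=0 after going negative at step 44, time=2.2000

Answer: 2.2000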